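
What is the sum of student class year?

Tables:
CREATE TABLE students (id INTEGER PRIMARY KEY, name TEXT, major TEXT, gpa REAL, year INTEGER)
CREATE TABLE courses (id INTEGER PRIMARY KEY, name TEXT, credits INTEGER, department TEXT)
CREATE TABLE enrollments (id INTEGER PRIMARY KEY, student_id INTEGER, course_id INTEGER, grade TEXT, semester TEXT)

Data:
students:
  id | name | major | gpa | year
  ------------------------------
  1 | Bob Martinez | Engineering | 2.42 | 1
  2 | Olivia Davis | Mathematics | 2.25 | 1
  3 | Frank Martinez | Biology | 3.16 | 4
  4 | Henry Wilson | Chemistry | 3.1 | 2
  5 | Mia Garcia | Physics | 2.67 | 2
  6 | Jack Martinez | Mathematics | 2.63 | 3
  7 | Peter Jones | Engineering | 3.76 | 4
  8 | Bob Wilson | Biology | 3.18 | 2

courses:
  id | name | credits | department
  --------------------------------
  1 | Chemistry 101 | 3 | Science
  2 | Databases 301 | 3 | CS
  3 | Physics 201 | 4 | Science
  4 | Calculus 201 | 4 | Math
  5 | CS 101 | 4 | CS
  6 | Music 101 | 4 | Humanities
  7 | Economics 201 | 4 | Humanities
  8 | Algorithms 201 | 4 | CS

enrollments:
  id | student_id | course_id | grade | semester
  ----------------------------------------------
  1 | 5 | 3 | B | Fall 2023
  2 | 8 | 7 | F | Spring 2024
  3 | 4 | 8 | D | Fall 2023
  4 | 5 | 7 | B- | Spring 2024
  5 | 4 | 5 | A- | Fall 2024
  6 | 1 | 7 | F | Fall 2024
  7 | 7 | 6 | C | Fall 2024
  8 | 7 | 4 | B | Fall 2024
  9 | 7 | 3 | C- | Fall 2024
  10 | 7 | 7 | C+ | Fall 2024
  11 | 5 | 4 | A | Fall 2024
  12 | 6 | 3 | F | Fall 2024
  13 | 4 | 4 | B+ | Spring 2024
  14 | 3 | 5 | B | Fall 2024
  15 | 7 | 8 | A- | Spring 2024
SELECT SUM(year) FROM students

Execution result:
19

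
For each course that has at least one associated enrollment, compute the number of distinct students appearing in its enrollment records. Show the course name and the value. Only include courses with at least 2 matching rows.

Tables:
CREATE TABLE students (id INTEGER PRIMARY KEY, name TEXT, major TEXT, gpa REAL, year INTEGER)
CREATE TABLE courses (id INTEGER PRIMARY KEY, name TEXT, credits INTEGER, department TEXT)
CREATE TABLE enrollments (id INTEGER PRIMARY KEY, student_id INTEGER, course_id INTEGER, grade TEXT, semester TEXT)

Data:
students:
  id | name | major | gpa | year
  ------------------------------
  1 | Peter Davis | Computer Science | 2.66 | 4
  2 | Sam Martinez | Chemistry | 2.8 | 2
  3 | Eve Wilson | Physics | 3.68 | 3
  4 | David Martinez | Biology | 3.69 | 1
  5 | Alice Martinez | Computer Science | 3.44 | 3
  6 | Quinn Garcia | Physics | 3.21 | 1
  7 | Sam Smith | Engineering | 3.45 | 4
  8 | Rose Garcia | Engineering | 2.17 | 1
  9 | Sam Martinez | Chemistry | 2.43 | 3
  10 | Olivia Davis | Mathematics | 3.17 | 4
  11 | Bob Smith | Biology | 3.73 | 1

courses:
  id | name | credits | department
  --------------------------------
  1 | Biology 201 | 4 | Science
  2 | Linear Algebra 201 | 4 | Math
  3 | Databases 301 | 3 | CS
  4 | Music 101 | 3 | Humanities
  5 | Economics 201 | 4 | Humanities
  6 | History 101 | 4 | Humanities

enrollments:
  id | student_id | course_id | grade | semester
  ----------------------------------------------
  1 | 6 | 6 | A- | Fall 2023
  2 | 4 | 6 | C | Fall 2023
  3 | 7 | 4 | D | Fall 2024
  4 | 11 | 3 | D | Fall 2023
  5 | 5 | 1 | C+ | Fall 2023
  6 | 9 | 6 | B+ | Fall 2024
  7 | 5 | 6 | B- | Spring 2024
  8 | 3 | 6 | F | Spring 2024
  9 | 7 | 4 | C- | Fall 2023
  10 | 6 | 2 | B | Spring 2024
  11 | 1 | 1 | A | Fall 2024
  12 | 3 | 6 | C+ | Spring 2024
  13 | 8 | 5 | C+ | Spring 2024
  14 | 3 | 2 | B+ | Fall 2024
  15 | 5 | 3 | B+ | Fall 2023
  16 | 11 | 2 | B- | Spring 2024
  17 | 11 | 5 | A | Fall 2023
SELECT p.name, COUNT(DISTINCT c.student_id) AS distinct_student_count FROM enrollments c JOIN courses p ON c.course_id = p.id GROUP BY p.id, p.name HAVING COUNT(*) >= 2

Execution result:
name | distinct_student_count
Biology 201 | 2
Linear Algebra 201 | 3
Databases 301 | 2
Music 101 | 1
Economics 201 | 2
History 101 | 5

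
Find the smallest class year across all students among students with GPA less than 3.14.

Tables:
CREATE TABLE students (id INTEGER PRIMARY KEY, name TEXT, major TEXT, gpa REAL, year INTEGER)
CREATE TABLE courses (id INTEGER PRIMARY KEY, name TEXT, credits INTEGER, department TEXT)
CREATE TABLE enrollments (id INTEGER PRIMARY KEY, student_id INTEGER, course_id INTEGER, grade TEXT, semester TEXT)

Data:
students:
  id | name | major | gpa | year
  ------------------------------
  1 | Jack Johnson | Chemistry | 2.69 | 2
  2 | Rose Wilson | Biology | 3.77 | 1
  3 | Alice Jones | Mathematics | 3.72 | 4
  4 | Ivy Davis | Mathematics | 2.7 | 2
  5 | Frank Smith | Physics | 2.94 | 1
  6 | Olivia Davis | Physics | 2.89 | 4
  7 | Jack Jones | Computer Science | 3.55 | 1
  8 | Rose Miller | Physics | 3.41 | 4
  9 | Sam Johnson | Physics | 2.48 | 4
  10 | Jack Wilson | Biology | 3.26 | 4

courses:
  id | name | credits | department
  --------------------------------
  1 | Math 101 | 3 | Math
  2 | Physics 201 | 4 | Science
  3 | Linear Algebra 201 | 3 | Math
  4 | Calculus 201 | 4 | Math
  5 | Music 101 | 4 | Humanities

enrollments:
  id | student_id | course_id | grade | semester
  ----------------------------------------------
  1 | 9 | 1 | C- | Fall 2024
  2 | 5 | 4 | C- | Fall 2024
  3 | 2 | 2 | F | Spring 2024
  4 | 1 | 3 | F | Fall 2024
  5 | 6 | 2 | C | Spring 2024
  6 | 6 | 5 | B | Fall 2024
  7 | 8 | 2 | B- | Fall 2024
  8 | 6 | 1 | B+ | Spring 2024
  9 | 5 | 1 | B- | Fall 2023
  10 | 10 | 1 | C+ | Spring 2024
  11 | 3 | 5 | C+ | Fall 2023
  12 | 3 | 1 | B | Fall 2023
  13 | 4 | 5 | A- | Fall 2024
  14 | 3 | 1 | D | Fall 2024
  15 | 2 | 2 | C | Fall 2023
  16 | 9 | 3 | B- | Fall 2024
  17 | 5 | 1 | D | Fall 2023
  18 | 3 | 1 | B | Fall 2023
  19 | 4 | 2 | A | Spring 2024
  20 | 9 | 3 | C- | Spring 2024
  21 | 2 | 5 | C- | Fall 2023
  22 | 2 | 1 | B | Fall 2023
SELECT MIN(year) FROM students WHERE gpa < 3.14

Execution result:
1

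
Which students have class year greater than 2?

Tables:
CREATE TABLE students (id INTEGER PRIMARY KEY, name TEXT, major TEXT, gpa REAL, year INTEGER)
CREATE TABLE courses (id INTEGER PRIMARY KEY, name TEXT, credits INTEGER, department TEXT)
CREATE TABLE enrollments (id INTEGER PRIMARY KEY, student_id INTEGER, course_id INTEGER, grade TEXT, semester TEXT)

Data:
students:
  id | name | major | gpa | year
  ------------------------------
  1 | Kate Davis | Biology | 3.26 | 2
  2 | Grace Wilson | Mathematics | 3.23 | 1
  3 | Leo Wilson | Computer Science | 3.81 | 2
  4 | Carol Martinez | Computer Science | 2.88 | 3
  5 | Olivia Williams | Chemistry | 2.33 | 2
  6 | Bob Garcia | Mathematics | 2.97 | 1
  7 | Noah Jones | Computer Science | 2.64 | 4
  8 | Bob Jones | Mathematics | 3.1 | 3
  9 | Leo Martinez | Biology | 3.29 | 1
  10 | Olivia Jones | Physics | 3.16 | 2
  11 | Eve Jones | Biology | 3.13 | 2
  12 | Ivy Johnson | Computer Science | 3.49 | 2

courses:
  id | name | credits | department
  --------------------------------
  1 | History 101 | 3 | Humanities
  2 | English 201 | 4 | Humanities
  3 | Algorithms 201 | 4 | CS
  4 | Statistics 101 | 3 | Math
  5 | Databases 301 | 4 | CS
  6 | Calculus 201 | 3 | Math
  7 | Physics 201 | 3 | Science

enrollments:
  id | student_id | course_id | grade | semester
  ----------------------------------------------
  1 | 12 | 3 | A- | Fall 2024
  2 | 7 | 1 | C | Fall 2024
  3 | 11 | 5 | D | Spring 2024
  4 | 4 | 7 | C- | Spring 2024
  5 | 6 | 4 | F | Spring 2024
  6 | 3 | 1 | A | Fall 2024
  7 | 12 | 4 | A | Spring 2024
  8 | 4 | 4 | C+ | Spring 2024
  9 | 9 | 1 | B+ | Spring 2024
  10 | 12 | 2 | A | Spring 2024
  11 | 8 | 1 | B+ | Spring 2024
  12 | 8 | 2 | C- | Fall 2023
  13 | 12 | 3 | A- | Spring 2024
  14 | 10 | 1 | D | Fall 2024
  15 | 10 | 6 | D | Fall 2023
SELECT name, year FROM students WHERE year > 2

Execution result:
name | year
Carol Martinez | 3
Noah Jones | 4
Bob Jones | 3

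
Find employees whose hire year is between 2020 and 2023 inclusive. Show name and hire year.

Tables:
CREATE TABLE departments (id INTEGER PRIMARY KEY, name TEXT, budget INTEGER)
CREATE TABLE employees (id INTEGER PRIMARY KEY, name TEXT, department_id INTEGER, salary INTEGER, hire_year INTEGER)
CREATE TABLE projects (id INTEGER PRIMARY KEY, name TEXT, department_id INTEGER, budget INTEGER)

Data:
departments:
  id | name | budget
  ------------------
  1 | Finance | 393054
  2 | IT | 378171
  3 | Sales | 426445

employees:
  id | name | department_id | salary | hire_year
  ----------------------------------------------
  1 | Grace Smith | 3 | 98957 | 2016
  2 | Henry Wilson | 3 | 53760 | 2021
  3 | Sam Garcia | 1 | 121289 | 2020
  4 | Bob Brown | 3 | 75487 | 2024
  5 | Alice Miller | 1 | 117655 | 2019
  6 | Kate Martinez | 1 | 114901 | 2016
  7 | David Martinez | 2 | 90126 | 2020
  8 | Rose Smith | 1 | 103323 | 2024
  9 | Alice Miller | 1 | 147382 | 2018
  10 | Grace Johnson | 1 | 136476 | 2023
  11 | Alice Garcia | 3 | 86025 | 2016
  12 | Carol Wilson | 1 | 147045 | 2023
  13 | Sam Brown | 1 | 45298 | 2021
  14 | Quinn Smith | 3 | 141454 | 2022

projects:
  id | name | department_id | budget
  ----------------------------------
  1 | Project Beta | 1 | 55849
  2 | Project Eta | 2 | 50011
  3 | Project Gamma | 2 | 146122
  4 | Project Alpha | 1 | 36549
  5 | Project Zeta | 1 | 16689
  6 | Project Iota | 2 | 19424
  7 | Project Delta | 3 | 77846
SELECT name, hire_year FROM employees WHERE hire_year BETWEEN 2020 AND 2023

Execution result:
name | hire_year
Henry Wilson | 2021
Sam Garcia | 2020
David Martinez | 2020
Grace Johnson | 2023
Carol Wilson | 2023
Sam Brown | 2021
Quinn Smith | 2022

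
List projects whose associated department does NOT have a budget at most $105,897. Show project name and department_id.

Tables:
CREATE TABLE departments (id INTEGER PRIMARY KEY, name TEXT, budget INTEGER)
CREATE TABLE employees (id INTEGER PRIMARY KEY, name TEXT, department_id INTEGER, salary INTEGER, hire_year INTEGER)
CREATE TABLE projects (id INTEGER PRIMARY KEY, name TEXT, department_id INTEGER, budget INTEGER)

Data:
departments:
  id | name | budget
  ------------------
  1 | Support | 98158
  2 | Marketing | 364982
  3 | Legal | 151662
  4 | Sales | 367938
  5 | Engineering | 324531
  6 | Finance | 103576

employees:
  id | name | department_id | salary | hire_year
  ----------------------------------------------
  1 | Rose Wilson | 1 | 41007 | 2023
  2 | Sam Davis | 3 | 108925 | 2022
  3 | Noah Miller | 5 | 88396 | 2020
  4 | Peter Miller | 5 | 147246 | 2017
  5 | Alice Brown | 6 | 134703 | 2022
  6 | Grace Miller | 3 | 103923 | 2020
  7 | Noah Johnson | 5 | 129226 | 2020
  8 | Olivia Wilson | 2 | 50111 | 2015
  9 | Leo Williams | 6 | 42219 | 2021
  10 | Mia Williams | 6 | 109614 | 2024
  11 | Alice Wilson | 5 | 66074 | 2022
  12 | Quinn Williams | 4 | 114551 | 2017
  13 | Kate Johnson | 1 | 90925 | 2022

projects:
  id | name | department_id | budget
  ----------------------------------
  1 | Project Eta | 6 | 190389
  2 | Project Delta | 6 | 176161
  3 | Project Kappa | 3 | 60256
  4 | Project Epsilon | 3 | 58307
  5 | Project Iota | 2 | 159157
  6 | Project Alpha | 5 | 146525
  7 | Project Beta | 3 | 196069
SELECT name, department_id FROM projects WHERE department_id NOT IN (SELECT id FROM departments WHERE budget <= 105897)

Execution result:
name | department_id
Project Kappa | 3
Project Epsilon | 3
Project Iota | 2
Project Alpha | 5
Project Beta | 3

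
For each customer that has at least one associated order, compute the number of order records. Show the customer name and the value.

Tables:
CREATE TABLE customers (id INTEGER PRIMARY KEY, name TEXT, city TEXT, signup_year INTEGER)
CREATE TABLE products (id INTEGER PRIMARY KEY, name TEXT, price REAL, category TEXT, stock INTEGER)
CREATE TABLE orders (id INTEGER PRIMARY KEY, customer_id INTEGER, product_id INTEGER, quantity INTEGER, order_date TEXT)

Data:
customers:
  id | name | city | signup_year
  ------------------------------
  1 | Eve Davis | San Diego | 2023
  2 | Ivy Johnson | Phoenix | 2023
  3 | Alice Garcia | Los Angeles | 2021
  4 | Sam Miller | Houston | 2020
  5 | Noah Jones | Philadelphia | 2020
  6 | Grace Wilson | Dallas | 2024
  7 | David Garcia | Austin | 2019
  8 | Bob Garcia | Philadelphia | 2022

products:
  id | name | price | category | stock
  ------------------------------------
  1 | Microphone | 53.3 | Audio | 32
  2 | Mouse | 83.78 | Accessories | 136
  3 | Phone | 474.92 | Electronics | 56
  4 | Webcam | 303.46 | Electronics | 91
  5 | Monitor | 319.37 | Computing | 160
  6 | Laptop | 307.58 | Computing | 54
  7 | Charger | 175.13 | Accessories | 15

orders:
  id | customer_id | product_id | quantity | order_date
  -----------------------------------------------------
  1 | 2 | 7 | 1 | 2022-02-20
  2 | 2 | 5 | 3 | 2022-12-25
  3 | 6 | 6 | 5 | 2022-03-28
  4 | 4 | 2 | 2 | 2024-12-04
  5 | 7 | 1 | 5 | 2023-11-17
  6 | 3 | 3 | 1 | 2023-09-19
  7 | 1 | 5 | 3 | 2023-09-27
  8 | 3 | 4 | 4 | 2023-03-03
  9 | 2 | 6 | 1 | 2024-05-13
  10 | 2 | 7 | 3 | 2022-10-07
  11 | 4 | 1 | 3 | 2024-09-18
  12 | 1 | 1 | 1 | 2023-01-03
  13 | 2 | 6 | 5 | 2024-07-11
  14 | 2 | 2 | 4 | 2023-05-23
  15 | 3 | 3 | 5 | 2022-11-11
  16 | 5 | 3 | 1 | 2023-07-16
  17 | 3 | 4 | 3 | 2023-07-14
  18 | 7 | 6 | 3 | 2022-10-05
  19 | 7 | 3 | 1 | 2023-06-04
SELECT p.name, COUNT(*) AS n FROM orders c JOIN customers p ON c.customer_id = p.id GROUP BY p.id, p.name

Execution result:
name | n
Eve Davis | 2
Ivy Johnson | 6
Alice Garcia | 4
Sam Miller | 2
Noah Jones | 1
Grace Wilson | 1
David Garcia | 3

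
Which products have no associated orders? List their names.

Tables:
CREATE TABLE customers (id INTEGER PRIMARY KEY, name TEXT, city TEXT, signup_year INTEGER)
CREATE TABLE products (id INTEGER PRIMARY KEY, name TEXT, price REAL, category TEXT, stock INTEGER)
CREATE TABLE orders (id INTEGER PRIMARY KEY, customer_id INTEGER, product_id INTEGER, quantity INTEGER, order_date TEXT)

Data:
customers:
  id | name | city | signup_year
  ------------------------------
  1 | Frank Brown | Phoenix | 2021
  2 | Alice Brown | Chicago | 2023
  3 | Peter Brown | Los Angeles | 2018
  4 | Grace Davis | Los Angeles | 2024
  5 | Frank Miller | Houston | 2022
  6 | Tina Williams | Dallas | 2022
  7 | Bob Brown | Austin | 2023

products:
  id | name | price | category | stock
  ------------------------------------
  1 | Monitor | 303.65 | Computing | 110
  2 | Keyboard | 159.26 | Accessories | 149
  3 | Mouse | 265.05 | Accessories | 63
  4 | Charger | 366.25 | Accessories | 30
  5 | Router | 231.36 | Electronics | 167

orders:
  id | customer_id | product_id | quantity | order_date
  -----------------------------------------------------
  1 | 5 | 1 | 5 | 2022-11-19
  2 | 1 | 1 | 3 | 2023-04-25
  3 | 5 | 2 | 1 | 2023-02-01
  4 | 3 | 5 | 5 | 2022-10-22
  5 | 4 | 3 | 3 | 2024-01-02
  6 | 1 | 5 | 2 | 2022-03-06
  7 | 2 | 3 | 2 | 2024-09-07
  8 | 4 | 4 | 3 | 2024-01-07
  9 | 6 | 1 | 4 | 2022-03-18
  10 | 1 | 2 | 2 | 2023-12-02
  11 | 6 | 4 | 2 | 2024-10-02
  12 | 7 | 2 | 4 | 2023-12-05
SELECT p.name FROM products p LEFT JOIN orders c ON c.product_id = p.id WHERE c.id IS NULL

Execution result:
(no rows)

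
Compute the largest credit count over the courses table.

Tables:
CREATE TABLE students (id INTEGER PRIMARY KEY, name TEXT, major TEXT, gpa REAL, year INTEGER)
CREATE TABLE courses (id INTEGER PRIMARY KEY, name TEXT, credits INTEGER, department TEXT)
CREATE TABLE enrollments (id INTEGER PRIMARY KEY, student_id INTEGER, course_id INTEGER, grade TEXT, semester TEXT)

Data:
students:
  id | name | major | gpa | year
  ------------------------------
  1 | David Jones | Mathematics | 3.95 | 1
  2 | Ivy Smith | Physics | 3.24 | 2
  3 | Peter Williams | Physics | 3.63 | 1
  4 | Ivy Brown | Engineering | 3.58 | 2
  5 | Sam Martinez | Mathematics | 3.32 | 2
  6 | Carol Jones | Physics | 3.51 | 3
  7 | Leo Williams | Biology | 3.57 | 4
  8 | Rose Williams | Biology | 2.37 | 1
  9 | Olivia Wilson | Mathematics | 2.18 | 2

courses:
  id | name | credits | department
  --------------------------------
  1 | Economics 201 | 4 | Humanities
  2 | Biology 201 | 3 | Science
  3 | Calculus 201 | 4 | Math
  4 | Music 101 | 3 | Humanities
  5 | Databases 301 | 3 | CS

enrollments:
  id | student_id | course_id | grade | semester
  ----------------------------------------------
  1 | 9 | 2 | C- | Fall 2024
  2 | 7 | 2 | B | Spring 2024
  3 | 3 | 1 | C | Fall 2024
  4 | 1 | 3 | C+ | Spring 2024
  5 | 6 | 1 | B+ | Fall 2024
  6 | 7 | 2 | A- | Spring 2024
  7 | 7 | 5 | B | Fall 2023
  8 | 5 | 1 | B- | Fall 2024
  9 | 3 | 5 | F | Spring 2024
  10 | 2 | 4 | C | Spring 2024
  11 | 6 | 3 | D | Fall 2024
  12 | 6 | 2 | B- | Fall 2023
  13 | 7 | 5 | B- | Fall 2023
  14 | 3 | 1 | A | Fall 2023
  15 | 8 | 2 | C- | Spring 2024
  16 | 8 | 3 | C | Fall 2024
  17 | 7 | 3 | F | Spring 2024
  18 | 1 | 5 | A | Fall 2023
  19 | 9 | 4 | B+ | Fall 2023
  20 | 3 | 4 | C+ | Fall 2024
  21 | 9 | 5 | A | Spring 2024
SELECT MAX(credits) FROM courses

Execution result:
4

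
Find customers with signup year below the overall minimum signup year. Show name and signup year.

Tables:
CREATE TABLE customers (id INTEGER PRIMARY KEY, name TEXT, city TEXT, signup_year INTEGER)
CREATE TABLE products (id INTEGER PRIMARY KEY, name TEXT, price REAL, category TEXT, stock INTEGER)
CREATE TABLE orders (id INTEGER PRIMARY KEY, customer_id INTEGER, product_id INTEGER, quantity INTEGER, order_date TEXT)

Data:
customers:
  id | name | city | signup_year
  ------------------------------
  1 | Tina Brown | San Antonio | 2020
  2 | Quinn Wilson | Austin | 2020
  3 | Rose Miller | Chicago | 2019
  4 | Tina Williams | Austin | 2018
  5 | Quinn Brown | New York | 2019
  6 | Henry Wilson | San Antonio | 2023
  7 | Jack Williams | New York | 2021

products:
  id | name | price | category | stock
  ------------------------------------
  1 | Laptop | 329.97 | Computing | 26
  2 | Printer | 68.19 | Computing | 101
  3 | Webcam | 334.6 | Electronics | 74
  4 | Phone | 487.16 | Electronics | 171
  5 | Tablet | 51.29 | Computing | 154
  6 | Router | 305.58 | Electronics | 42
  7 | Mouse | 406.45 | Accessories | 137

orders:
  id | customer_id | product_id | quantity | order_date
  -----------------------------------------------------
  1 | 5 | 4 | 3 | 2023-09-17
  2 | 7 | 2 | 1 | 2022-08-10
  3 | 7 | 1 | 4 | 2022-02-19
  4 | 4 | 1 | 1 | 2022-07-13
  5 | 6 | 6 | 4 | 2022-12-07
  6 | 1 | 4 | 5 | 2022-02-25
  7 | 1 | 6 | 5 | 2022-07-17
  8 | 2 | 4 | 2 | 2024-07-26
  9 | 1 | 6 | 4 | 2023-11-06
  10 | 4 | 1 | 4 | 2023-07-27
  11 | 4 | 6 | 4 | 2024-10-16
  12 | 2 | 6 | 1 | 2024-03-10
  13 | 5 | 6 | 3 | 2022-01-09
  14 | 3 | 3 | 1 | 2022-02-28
SELECT name, signup_year FROM customers WHERE signup_year < (SELECT MIN(signup_year) FROM customers)

Execution result:
(no rows)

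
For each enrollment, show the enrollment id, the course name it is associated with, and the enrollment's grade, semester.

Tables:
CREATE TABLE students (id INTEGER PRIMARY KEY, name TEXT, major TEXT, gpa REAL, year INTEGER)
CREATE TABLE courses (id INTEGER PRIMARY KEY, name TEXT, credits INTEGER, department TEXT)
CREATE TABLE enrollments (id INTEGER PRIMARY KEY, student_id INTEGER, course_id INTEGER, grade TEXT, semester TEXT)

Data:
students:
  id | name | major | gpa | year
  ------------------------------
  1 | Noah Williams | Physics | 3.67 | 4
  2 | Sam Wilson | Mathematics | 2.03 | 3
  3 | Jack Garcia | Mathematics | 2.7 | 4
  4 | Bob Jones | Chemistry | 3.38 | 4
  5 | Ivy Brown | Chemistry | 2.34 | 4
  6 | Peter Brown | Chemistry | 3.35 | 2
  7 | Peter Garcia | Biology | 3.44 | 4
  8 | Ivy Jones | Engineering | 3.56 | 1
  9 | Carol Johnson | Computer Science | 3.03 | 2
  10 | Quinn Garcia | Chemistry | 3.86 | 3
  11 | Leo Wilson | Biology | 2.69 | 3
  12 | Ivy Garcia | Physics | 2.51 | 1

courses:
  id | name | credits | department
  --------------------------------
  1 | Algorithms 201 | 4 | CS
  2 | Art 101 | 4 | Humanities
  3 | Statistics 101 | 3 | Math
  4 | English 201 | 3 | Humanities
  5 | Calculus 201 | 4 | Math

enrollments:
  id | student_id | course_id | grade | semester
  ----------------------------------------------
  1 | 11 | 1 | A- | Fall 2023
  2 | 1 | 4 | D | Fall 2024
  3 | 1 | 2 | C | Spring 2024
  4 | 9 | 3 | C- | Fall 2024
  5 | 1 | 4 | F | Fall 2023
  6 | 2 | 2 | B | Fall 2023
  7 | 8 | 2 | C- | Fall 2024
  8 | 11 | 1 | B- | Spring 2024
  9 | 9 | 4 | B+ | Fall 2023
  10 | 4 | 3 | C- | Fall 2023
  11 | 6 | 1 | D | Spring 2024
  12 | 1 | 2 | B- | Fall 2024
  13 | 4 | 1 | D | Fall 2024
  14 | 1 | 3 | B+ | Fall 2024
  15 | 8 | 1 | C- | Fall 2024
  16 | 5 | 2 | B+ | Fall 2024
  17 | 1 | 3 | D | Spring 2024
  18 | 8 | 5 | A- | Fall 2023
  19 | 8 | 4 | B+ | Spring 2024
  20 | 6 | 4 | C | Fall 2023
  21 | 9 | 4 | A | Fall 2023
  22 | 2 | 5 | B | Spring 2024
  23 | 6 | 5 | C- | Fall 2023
SELECT c.id, p.name AS course, c.grade, c.semester FROM enrollments c JOIN courses p ON c.course_id = p.id

Execution result:
id | course | grade | semester
1 | Algorithms 201 | A- | Fall 2023
2 | English 201 | D | Fall 2024
3 | Art 101 | C | Spring 2024
4 | Statistics 101 | C- | Fall 2024
5 | English 201 | F | Fall 2023
6 | Art 101 | B | Fall 2023
7 | Art 101 | C- | Fall 2024
8 | Algorithms 201 | B- | Spring 2024
9 | English 201 | B+ | Fall 2023
10 | Statistics 101 | C- | Fall 2023
11 | Algorithms 201 | D | Spring 2024
12 | Art 101 | B- | Fall 2024
13 | Algorithms 201 | D | Fall 2024
14 | Statistics 101 | B+ | Fall 2024
15 | Algorithms 201 | C- | Fall 2024
16 | Art 101 | B+ | Fall 2024
17 | Statistics 101 | D | Spring 2024
18 | Calculus 201 | A- | Fall 2023
19 | English 201 | B+ | Spring 2024
20 | English 201 | C | Fall 2023
21 | English 201 | A | Fall 2023
22 | Calculus 201 | B | Spring 2024
23 | Calculus 201 | C- | Fall 2023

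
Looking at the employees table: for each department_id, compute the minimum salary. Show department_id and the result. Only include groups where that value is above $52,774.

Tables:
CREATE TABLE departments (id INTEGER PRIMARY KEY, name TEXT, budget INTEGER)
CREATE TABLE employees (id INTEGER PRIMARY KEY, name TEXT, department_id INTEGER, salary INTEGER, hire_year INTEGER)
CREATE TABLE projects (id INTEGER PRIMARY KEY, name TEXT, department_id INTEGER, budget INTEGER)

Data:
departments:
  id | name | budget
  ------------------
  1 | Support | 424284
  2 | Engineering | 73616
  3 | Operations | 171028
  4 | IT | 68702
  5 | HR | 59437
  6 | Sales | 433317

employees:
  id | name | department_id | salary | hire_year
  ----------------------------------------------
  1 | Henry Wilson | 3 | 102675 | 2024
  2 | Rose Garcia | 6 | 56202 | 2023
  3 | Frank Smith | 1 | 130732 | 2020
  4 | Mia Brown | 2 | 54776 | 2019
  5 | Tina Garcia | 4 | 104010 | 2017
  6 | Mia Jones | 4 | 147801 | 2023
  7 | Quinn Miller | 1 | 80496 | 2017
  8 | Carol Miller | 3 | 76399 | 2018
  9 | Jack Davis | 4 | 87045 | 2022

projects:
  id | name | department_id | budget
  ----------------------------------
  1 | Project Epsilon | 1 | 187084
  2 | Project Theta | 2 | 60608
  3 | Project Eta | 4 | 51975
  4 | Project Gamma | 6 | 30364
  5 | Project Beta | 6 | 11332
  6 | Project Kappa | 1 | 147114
SELECT department_id, MIN(salary) AS min_salary FROM employees GROUP BY department_id HAVING MIN(salary) > 52774

Execution result:
department_id | min_salary
1 | 80496
2 | 54776
3 | 76399
4 | 87045
6 | 56202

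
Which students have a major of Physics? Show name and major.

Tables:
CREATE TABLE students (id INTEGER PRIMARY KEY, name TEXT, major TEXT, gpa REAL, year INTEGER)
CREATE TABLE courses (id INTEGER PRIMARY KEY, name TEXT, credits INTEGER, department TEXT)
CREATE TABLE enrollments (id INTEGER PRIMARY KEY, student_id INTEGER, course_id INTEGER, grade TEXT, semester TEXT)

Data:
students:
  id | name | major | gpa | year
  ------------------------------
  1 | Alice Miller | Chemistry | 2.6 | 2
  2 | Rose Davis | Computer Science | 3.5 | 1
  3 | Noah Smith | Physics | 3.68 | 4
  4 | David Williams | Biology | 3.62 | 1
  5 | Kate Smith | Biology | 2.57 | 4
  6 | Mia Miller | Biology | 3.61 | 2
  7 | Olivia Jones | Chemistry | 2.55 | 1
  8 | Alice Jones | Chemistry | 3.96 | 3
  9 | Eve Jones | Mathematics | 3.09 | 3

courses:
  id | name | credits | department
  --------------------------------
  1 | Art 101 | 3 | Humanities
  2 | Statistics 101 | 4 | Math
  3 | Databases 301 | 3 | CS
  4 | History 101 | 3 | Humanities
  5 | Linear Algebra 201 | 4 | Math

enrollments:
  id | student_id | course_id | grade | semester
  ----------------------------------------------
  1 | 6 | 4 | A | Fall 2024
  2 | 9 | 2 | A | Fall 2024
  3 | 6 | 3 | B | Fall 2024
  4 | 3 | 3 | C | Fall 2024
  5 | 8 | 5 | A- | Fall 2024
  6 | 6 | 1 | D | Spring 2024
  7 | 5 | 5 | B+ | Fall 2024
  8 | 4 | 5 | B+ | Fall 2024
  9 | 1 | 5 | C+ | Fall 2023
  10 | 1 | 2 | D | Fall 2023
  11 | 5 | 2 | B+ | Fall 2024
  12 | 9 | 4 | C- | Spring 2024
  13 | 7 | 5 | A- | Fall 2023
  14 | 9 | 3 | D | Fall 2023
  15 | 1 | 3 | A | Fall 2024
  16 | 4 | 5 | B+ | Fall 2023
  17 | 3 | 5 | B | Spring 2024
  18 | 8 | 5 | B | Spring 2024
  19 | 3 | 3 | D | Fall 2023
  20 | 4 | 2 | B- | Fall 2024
SELECT name, major FROM students WHERE major = 'Physics'

Execution result:
name | major
Noah Smith | Physics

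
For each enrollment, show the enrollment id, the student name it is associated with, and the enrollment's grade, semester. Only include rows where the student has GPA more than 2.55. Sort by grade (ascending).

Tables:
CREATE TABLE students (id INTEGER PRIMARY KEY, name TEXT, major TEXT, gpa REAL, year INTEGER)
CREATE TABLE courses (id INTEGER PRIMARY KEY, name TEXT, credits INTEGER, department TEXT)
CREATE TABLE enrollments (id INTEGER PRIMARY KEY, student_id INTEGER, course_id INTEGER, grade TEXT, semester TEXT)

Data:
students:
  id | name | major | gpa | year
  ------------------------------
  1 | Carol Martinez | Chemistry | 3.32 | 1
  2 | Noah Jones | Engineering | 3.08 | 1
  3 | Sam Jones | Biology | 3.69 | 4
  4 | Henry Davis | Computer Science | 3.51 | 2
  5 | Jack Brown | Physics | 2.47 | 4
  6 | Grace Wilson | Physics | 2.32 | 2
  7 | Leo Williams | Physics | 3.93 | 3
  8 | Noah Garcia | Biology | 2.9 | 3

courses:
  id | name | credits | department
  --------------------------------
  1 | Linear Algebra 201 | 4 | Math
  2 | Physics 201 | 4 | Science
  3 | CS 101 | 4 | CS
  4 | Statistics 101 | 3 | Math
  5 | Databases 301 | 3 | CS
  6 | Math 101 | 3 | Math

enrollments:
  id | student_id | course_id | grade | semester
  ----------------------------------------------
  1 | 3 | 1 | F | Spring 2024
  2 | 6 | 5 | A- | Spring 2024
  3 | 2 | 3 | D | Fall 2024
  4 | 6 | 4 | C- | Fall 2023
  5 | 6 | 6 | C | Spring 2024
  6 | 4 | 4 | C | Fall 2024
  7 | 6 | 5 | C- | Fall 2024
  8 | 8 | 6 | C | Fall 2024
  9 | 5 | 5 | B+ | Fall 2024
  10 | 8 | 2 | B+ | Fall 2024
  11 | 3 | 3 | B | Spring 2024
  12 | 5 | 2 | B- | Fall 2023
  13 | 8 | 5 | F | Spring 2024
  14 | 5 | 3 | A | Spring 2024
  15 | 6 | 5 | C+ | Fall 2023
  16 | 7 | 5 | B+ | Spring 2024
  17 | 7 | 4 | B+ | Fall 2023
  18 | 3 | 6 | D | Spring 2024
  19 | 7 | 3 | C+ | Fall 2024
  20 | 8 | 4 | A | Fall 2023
SELECT c.id, p.name AS student, c.grade, c.semester FROM enrollments c JOIN students p ON c.student_id = p.id WHERE p.gpa > 2.55 ORDER BY c.grade ASC

Execution result:
id | student | grade | semester
20 | Noah Garcia | A | Fall 2023
11 | Sam Jones | B | Spring 2024
10 | Noah Garcia | B+ | Fall 2024
16 | Leo Williams | B+ | Spring 2024
17 | Leo Williams | B+ | Fall 2023
6 | Henry Davis | C | Fall 2024
8 | Noah Garcia | C | Fall 2024
19 | Leo Williams | C+ | Fall 2024
3 | Noah Jones | D | Fall 2024
18 | Sam Jones | D | Spring 2024
1 | Sam Jones | F | Spring 2024
13 | Noah Garcia | F | Spring 2024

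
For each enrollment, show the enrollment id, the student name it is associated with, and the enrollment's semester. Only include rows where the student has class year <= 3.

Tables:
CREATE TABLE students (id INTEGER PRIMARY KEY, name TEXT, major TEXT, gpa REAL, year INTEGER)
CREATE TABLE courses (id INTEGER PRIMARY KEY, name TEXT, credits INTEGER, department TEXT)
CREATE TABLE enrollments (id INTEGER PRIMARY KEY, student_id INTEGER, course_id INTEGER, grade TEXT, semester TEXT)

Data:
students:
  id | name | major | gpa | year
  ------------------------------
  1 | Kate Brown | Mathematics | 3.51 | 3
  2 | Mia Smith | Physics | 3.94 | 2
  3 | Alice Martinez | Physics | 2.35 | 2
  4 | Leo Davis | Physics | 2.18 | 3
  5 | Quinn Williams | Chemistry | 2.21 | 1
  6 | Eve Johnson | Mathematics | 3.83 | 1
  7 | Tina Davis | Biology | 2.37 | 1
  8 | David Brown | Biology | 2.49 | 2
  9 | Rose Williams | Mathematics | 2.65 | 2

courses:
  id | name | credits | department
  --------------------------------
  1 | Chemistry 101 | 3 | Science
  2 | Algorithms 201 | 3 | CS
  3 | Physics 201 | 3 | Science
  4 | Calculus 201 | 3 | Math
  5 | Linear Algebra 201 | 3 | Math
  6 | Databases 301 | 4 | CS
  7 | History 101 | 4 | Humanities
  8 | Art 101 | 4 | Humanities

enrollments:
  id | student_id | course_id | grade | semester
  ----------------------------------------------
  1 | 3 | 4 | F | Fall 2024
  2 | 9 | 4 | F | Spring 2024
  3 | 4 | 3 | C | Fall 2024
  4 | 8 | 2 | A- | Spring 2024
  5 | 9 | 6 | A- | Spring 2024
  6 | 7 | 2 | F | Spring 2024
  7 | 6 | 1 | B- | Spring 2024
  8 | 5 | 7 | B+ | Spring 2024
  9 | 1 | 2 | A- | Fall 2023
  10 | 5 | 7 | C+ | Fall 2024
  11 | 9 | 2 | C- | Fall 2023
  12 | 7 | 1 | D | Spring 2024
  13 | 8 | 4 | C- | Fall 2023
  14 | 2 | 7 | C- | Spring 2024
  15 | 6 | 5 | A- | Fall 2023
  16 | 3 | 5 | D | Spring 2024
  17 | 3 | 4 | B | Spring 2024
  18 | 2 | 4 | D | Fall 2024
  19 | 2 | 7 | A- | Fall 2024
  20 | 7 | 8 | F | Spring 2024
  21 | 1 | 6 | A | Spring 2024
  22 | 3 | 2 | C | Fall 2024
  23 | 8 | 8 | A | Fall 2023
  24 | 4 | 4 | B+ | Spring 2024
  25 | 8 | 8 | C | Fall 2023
SELECT c.id, p.name AS student, c.semester FROM enrollments c JOIN students p ON c.student_id = p.id WHERE p.year <= 3

Execution result:
id | student | semester
1 | Alice Martinez | Fall 2024
2 | Rose Williams | Spring 2024
3 | Leo Davis | Fall 2024
4 | David Brown | Spring 2024
5 | Rose Williams | Spring 2024
6 | Tina Davis | Spring 2024
7 | Eve Johnson | Spring 2024
8 | Quinn Williams | Spring 2024
9 | Kate Brown | Fall 2023
10 | Quinn Williams | Fall 2024
11 | Rose Williams | Fall 2023
12 | Tina Davis | Spring 2024
13 | David Brown | Fall 2023
14 | Mia Smith | Spring 2024
15 | Eve Johnson | Fall 2023
16 | Alice Martinez | Spring 2024
17 | Alice Martinez | Spring 2024
18 | Mia Smith | Fall 2024
19 | Mia Smith | Fall 2024
20 | Tina Davis | Spring 2024
21 | Kate Brown | Spring 2024
22 | Alice Martinez | Fall 2024
23 | David Brown | Fall 2023
24 | Leo Davis | Spring 2024
25 | David Brown | Fall 2023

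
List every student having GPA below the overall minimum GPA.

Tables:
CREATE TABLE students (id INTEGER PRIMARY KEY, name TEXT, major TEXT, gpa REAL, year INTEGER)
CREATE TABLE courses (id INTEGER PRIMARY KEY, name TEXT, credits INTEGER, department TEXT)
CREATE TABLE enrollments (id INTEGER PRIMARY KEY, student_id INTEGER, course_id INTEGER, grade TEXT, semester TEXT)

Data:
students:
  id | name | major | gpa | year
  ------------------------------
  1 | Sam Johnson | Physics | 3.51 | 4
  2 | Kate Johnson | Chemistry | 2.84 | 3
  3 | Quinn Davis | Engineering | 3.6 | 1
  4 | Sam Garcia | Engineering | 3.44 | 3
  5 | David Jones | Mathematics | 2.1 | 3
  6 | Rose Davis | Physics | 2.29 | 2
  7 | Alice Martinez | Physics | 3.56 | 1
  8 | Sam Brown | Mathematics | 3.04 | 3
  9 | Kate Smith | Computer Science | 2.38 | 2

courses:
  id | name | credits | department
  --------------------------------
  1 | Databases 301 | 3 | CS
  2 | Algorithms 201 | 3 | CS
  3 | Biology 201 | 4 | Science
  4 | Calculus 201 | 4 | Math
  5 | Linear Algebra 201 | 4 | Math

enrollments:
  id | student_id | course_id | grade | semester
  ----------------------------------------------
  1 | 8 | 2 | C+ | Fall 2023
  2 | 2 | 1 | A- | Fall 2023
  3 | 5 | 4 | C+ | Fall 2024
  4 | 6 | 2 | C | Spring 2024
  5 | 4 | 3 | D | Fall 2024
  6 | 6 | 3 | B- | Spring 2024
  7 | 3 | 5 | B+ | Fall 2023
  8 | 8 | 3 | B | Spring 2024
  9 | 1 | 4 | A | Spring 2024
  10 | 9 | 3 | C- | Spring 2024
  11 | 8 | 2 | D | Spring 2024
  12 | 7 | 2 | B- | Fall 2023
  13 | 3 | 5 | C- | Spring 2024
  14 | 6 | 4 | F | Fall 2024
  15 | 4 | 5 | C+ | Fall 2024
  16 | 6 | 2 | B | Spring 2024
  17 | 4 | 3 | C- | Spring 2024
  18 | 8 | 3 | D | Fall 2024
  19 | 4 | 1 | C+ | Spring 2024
SELECT name, gpa FROM students WHERE gpa < (SELECT MIN(gpa) FROM students)

Execution result:
(no rows)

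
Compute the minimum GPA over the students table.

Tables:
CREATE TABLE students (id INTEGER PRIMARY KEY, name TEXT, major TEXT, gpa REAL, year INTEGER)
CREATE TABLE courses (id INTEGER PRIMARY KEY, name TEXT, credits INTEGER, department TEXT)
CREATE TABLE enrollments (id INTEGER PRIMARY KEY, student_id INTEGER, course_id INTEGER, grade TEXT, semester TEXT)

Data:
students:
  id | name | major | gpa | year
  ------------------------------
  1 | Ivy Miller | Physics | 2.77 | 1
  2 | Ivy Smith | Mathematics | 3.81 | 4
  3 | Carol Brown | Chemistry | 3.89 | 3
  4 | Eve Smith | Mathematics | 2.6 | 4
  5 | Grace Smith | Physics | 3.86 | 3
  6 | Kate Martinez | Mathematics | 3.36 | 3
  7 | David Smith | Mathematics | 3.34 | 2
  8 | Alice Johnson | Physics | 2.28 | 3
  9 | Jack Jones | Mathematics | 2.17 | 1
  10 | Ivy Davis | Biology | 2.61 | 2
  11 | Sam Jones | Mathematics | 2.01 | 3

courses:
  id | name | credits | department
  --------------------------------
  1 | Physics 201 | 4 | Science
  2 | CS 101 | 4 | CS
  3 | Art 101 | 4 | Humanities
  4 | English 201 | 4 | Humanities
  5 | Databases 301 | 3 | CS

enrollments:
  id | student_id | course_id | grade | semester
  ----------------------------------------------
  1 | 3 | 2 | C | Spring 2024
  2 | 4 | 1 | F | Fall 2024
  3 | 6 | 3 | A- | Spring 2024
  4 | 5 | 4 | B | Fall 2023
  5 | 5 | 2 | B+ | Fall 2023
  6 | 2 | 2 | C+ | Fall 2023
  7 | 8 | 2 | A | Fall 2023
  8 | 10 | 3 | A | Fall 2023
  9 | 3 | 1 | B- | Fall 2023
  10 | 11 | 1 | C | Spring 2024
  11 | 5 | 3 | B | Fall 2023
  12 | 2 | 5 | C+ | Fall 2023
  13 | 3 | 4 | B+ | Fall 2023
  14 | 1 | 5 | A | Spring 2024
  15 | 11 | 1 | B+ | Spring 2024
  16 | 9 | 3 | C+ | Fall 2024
SELECT MIN(gpa) FROM students

Execution result:
2.01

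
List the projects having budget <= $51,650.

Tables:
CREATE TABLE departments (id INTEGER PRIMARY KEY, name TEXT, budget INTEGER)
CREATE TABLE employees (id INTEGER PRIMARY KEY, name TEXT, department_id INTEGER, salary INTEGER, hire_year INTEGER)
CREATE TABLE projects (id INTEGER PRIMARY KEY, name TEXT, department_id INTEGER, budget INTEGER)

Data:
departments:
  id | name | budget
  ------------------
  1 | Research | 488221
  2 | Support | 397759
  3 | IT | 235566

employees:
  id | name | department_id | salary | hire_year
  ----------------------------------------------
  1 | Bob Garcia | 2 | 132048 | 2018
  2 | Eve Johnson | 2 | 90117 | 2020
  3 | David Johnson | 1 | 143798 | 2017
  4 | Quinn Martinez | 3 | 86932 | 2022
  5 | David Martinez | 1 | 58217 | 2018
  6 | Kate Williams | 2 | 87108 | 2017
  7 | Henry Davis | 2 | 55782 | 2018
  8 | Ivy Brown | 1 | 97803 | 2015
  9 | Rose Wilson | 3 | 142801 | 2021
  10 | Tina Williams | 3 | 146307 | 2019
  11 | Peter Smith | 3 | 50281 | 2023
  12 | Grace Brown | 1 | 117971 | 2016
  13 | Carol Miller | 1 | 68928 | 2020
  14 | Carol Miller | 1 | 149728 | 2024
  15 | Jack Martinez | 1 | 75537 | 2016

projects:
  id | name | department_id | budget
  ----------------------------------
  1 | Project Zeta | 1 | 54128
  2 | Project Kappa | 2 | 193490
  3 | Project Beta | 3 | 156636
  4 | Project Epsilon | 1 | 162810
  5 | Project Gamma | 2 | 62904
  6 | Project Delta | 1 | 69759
SELECT name, budget FROM projects WHERE budget <= 51650

Execution result:
(no rows)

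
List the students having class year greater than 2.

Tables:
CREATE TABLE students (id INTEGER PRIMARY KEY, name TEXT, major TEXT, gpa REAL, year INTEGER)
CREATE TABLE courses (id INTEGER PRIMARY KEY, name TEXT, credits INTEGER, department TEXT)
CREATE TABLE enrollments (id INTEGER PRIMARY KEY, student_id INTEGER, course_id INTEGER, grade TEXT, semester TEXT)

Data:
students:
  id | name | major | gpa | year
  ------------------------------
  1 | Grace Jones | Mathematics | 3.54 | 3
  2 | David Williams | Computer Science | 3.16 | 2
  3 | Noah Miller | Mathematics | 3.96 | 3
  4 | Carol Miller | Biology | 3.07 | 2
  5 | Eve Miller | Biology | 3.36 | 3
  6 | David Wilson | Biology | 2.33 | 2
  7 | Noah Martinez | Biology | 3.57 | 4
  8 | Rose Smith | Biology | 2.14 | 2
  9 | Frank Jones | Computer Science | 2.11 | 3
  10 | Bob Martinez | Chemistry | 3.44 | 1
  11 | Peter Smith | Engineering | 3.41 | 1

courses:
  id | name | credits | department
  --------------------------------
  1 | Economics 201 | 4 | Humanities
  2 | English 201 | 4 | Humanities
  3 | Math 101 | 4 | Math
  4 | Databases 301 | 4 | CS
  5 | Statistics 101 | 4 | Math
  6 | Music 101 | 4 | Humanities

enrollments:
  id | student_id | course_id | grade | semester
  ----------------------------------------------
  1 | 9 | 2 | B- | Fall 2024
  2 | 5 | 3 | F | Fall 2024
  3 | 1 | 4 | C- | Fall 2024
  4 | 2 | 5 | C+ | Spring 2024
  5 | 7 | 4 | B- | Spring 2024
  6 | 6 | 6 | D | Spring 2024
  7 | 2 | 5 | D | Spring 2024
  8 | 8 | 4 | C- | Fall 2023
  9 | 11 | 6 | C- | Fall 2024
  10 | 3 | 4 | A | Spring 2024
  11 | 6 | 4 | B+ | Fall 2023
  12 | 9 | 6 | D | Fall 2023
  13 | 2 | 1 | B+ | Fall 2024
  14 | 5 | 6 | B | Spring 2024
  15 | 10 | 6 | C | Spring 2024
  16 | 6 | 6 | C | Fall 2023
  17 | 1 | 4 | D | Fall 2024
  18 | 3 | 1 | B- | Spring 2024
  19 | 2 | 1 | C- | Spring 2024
SELECT name, year FROM students WHERE year > 2

Execution result:
name | year
Grace Jones | 3
Noah Miller | 3
Eve Miller | 3
Noah Martinez | 4
Frank Jones | 3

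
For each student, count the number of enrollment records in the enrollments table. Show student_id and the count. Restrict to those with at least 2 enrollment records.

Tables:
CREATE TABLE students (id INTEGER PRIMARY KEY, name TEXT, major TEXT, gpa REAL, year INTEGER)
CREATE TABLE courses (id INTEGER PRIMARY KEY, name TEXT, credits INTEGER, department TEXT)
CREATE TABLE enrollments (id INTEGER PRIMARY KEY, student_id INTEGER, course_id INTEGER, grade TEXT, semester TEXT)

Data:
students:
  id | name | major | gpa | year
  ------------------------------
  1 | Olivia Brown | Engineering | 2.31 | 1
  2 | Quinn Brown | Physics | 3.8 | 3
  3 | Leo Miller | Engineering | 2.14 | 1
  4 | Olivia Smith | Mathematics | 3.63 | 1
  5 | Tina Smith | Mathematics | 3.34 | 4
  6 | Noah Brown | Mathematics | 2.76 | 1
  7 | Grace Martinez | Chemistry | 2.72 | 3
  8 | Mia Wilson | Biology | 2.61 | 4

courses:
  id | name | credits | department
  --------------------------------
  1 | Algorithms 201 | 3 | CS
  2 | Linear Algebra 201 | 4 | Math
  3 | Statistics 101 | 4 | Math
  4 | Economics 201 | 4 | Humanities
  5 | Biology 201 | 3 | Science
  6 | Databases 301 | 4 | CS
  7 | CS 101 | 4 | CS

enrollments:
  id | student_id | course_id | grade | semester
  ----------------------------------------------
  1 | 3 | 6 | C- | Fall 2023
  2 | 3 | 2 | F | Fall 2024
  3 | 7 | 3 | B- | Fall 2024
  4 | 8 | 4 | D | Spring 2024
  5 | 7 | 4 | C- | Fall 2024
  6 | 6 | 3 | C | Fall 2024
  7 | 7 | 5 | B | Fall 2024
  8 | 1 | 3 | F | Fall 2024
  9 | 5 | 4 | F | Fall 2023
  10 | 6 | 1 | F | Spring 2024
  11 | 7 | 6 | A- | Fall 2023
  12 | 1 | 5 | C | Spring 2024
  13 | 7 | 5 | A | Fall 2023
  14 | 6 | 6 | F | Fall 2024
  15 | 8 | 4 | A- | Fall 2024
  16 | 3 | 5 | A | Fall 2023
SELECT student_id, COUNT(*) AS enrollment_count FROM enrollments GROUP BY student_id HAVING COUNT(*) >= 2

Execution result:
student_id | enrollment_count
1 | 2
3 | 3
6 | 3
7 | 5
8 | 2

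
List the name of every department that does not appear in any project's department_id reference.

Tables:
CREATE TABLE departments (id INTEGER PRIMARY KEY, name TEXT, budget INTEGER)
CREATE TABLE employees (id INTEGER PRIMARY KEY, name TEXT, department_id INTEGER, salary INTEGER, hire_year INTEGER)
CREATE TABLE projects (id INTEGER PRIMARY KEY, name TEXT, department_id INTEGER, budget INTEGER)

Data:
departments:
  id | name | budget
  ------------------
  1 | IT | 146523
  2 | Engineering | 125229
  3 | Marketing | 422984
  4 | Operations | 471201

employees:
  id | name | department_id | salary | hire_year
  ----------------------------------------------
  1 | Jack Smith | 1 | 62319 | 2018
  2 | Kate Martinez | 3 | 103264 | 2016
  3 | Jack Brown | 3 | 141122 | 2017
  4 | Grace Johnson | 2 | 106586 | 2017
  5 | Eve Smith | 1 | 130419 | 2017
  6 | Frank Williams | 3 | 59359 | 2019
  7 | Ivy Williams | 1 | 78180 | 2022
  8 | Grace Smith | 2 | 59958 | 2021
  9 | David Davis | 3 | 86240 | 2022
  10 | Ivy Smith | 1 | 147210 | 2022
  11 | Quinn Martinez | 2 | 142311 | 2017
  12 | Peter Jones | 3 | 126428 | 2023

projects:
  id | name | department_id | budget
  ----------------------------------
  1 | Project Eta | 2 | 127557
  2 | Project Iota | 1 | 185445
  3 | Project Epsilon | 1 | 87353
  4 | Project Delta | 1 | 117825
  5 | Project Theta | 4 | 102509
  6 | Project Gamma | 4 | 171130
SELECT p.name FROM departments p LEFT JOIN projects c ON c.department_id = p.id WHERE c.id IS NULL

Execution result:
Marketing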